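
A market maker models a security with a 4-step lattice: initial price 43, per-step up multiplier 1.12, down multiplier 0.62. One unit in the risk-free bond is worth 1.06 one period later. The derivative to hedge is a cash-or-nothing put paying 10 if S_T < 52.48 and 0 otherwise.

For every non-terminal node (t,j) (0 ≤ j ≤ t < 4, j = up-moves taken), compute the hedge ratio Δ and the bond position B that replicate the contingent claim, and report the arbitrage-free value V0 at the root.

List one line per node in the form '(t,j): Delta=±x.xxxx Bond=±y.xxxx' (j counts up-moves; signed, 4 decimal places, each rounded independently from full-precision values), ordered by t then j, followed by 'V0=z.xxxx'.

(0,0): Delta=-0.2661 Bond=14.6143
(1,0): Delta=0.0000 Bond=8.3962
(1,1): Delta=-0.2862 Bond=16.4587
(2,0): Delta=0.0000 Bond=8.9000
(2,1): Delta=0.0000 Bond=8.9000
(2,2): Delta=-0.3078 Bond=18.6116
(3,0): Delta=0.0000 Bond=9.4340
(3,1): Delta=0.0000 Bond=9.4340
(3,2): Delta=0.0000 Bond=9.4340
(3,3): Delta=-0.3311 Bond=21.1321
V0=3.1708

The replicating-portfolio and risk-neutral prices coincide; use p* = (1.06−0.62)/(1.12−0.62) = 0.8800 for the latter.
At expiry t=4: V(4,0)=10.0000, V(4,1)=10.0000, V(4,2)=10.0000, V(4,3)=10.0000, V(4,4)=0.0000
(3,0): S=10.2481. Δ = (V_up−V_dn)/(S_up−S_dn) = (10.0000−10.0000)/(11.4779−6.3538) = 0.0000. V = [p*·10.0000 + (1−p*)·10.0000]/1.06 = 9.4340. B = V − Δ·S = 9.4340.
(3,1): S=18.5127. Δ = (V_up−V_dn)/(S_up−S_dn) = (10.0000−10.0000)/(20.7342−11.4779) = 0.0000. V = [p*·10.0000 + (1−p*)·10.0000]/1.06 = 9.4340. B = V − Δ·S = 9.4340.
(3,2): S=33.4423. Δ = (V_up−V_dn)/(S_up−S_dn) = (10.0000−10.0000)/(37.4554−20.7342) = 0.0000. V = [p*·10.0000 + (1−p*)·10.0000]/1.06 = 9.4340. B = V − Δ·S = 9.4340.
(3,3): S=60.4119. Δ = (V_up−V_dn)/(S_up−S_dn) = (0.0000−10.0000)/(67.6613−37.4554) = -0.3311. V = [p*·0.0000 + (1−p*)·10.0000]/1.06 = 1.1321. B = V − Δ·S = 21.1321.
(2,0): S=16.5292. Δ = (V_up−V_dn)/(S_up−S_dn) = (9.4340−9.4340)/(18.5127−10.2481) = 0.0000. V = [p*·9.4340 + (1−p*)·9.4340]/1.06 = 8.9000. B = V − Δ·S = 8.9000.
(2,1): S=29.8592. Δ = (V_up−V_dn)/(S_up−S_dn) = (9.4340−9.4340)/(33.4423−18.5127) = 0.0000. V = [p*·9.4340 + (1−p*)·9.4340]/1.06 = 8.9000. B = V − Δ·S = 8.9000.
(2,2): S=53.9392. Δ = (V_up−V_dn)/(S_up−S_dn) = (1.1321−9.4340)/(60.4119−33.4423) = -0.3078. V = [p*·1.1321 + (1−p*)·9.4340]/1.06 = 2.0078. B = V − Δ·S = 18.6116.
(1,0): S=26.6600. Δ = (V_up−V_dn)/(S_up−S_dn) = (8.9000−8.9000)/(29.8592−16.5292) = 0.0000. V = [p*·8.9000 + (1−p*)·8.9000]/1.06 = 8.3962. B = V − Δ·S = 8.3962.
(1,1): S=48.1600. Δ = (V_up−V_dn)/(S_up−S_dn) = (2.0078−8.9000)/(53.9392−29.8592) = -0.2862. V = [p*·2.0078 + (1−p*)·8.9000]/1.06 = 2.6744. B = V − Δ·S = 16.4587.
(0,0): S=43.0000. Δ = (V_up−V_dn)/(S_up−S_dn) = (2.6744−8.3962)/(48.1600−26.6600) = -0.2661. V = [p*·2.6744 + (1−p*)·8.3962]/1.06 = 3.1708. B = V − Δ·S = 14.6143.
Check: Δ(0,0)·S0 + B(0,0) = 3.1708 = V0.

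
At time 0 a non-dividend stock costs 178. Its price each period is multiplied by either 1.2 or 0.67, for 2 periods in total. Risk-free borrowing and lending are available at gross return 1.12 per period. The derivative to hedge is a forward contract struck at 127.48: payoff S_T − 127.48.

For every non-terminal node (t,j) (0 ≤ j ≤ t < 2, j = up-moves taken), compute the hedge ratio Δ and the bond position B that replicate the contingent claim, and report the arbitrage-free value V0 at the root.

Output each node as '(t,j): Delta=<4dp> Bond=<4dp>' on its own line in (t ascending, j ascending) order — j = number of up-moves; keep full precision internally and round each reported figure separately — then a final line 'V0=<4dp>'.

(0,0): Delta=1.0000 Bond=-101.6263
(1,0): Delta=1.0000 Bond=-113.8214
(1,1): Delta=1.0000 Bond=-113.8214
V0=76.3737

No-arbitrage ⇒ martingale measure with p* = (R−d)/(u−d) = 0.8491.
At expiry t=2: V(2,0)=-47.5758, V(2,1)=15.6320, V(2,2)=128.8400
  t=1,j=0: stock 119.2600 → up 143.1120 (V=15.6320), down 79.9042 (V=-47.5758). Price 5.4386; hedge Δ=1.0000, bond B=-113.8214.
  t=1,j=1: stock 213.6000 → up 256.3200 (V=128.8400), down 143.1120 (V=15.6320). Price 99.7786; hedge Δ=1.0000, bond B=-113.8214.
  t=0,j=0: stock 178.0000 → up 213.6000 (V=99.7786), down 119.2600 (V=5.4386). Price 76.3737; hedge Δ=1.0000, bond B=-101.6263.
The time-0 hedge costs 76.3737, which is the no-arbitrage price.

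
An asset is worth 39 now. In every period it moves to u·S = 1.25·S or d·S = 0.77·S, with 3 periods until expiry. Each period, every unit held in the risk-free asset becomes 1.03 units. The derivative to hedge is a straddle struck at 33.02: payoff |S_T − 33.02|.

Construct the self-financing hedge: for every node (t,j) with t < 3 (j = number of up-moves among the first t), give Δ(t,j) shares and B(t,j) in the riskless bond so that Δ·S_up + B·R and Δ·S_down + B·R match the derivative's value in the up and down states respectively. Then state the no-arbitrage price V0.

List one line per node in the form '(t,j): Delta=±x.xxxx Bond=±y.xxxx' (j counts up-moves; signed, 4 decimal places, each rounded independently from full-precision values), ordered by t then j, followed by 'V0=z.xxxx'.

Risk-neutral probability p* = (R−d)/(u−d) = (1.03−0.77)/(1.25−0.77) = 0.5417.
Terminal values V(3,·): V(3,0)=15.2152, V(3,1)=4.1161, V(3,2)=13.9019, V(3,3)=43.1519
  t=2,j=0: stock 23.1231 → up 28.9039 (V=4.1161), down 17.8048 (V=15.2152). Price 8.9352; hedge Δ=-1.0000, bond B=32.0583.
  t=2,j=1: stock 37.5375 → up 46.9219 (V=13.9019), down 28.9039 (V=4.1161). Price 9.1425; hedge Δ=0.5431, bond B=-11.2445.
  t=2,j=2: stock 60.9375 → up 76.1719 (V=43.1519), down 46.9219 (V=13.9019). Price 28.8792; hedge Δ=1.0000, bond B=-32.0583.
  t=1,j=0: stock 30.0300 → up 37.5375 (V=9.1425), down 23.1231 (V=8.9352). Price 8.7839; hedge Δ=0.0144, bond B=8.3520.
  t=1,j=1: stock 48.7500 → up 60.9375 (V=28.8792), down 37.5375 (V=9.1425). Price 19.2556; hedge Δ=0.8435, bond B=-21.8627.
  t=0,j=0: stock 39.0000 → up 48.7500 (V=19.2556), down 30.0300 (V=8.7839). Price 14.0350; hedge Δ=0.5594, bond B=-7.7809.
Self-financing check: at every node Δ·S+B equals the discounted successor values.

(0,0): Delta=0.5594 Bond=-7.7809
(1,0): Delta=0.0144 Bond=8.3520
(1,1): Delta=0.8435 Bond=-21.8627
(2,0): Delta=-1.0000 Bond=32.0583
(2,1): Delta=0.5431 Bond=-11.2445
(2,2): Delta=1.0000 Bond=-32.0583
V0=14.0350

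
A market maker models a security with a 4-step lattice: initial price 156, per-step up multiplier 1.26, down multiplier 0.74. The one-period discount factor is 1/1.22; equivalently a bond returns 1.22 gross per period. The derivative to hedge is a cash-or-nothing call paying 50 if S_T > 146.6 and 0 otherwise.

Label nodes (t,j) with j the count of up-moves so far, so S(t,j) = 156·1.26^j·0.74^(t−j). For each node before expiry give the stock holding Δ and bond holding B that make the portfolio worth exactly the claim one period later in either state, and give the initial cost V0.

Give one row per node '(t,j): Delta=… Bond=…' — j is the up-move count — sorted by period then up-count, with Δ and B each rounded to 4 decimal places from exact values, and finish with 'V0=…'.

(0,0): Delta=0.0667 Bond=11.4363
(1,0): Delta=0.4768 Bond=-33.3883
(1,1): Delta=0.0467 Bond=17.8973
(2,0): Delta=0.0000 Bond=0.0000
(2,1): Delta=0.5002 Bond=-44.1282
(2,2): Delta=0.0245 Bond=27.3317
(3,0): Delta=0.0000 Bond=0.0000
(3,1): Delta=0.0000 Bond=0.0000
(3,2): Delta=0.5246 Bond=-58.3228
(3,3): Delta=0.0000 Bond=40.9836
V0=21.8485

Since d<R<u, set p* = (R−d)/(u−d) = 0.9231; price each node as the discounted p*-expectation of its children.
At expiry t=4: V(4,0)=0.0000, V(4,1)=0.0000, V(4,2)=0.0000, V(4,3)=50.0000, V(4,4)=50.0000
Node (3,0) S=63.2149: V=(p*·0.0000+(1−p*)·0.0000)/1.22=0.0000; Δ=(0.0000−0.0000)/(79.6508−46.7791)=0.0000; B=V−Δ·S=0.0000
Node (3,1) S=107.6363: V=(p*·0.0000+(1−p*)·0.0000)/1.22=0.0000; Δ=(0.0000−0.0000)/(135.6217−79.6508)=0.0000; B=V−Δ·S=0.0000
Node (3,2) S=183.2725: V=(p*·50.0000+(1−p*)·0.0000)/1.22=37.8310; Δ=(50.0000−0.0000)/(230.9234−135.6217)=0.5246; B=V−Δ·S=-58.3228
Node (3,3) S=312.0587: V=(p*·50.0000+(1−p*)·50.0000)/1.22=40.9836; Δ=(50.0000−50.0000)/(393.1939−230.9234)=0.0000; B=V−Δ·S=40.9836
Node (2,0) S=85.4256: V=(p*·0.0000+(1−p*)·0.0000)/1.22=0.0000; Δ=(0.0000−0.0000)/(107.6363−63.2149)=0.0000; B=V−Δ·S=0.0000
Node (2,1) S=145.4544: V=(p*·37.8310+(1−p*)·0.0000)/1.22=28.6237; Δ=(37.8310−0.0000)/(183.2725−107.6363)=0.5002; B=V−Δ·S=-44.1282
Node (2,2) S=247.6656: V=(p*·40.9836+(1−p*)·37.8310)/1.22=33.3943; Δ=(40.9836−37.8310)/(312.0587−183.2725)=0.0245; B=V−Δ·S=27.3317
Node (1,0) S=115.4400: V=(p*·28.6237+(1−p*)·0.0000)/1.22=21.6573; Δ=(28.6237−0.0000)/(145.4544−85.4256)=0.4768; B=V−Δ·S=-33.3883
Node (1,1) S=196.5600: V=(p*·33.3943+(1−p*)·28.6237)/1.22=27.0716; Δ=(33.3943−28.6237)/(247.6656−145.4544)=0.0467; B=V−Δ·S=17.8973
Node (0,0) S=156.0000: V=(p*·27.0716+(1−p*)·21.6573)/1.22=21.8485; Δ=(27.0716−21.6573)/(196.5600−115.4400)=0.0667; B=V−Δ·S=11.4363
Check: Δ(0,0)·S0 + B(0,0) = 21.8485 = V0.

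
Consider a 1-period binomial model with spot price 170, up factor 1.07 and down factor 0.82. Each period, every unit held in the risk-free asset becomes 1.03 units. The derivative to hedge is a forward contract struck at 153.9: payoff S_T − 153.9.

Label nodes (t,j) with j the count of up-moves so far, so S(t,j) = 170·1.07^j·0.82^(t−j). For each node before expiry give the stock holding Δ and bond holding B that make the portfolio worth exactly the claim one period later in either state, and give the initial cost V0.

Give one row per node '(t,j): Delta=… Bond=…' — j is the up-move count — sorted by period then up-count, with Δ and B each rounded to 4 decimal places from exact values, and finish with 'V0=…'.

Under the risk-neutral measure, an up-move has probability p* = (R−d)/(u−d) = 0.8400 and values discount at R = 1.03.
Terminal payoffs: V(1,0)=-14.5000, V(1,1)=28.0000
(0,0): S=170.0000. Δ = (V_up−V_dn)/(S_up−S_dn) = (28.0000−-14.5000)/(181.9000−139.4000) = 1.0000. V = [p*·28.0000 + (1−p*)·-14.5000]/1.03 = 20.5825. B = V − Δ·S = -149.4175.
Check: Δ(0,0)·S0 + B(0,0) = 20.5825 = V0.

(0,0): Delta=1.0000 Bond=-149.4175
V0=20.5825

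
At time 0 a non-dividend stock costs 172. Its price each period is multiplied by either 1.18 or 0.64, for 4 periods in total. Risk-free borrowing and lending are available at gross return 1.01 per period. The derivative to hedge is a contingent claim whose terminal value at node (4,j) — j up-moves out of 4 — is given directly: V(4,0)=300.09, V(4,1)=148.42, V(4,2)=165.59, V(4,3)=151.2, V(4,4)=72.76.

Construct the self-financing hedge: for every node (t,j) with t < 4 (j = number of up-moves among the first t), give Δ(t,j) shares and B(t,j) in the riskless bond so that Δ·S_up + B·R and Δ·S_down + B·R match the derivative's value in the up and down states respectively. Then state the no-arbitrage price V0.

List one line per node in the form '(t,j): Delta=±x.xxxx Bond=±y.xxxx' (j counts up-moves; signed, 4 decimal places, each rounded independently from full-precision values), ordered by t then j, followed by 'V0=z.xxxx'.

(0,0): Delta=-0.3433 Bond=192.7629
(1,0): Delta=-0.2371 Bond=183.0105
(1,1): Delta=-0.3697 Bond=200.0570
(2,0): Delta=-0.9365 Bond=234.1093
(2,1): Delta=-0.0629 Bond=162.2037
(2,2): Delta=-0.4462 Bond=220.3688
(3,0): Delta=-6.2293 Bond=475.0961
(3,1): Delta=0.3825 Bond=126.8023
(3,2): Delta=-0.1739 Bond=180.8365
(3,3): Delta=-0.5140 Bond=241.7484
V0=133.7234

Since d<R<u, set p* = (R−d)/(u−d) = 0.6852; price each node as the discounted p*-expectation of its children.
Payoff layer (t=4): V(4,0)=300.0900, V(4,1)=148.4200, V(4,2)=165.5900, V(4,3)=151.2000, V(4,4)=72.7600
  t=3,j=0: stock 45.0888 → up 53.2047 (V=148.4200), down 28.8568 (V=300.0900). Price 194.2257; hedge Δ=-6.2293, bond B=475.0961.
  t=3,j=1: stock 83.1324 → up 98.0963 (V=165.5900), down 53.2047 (V=148.4200). Price 158.5986; hedge Δ=0.3825, bond B=126.8023.
  t=3,j=2: stock 153.2754 → up 180.8650 (V=151.2000), down 98.0963 (V=165.5900). Price 154.1883; hedge Δ=-0.1739, bond B=180.8365.
  t=3,j=3: stock 282.6015 → up 333.4698 (V=72.7600), down 180.8650 (V=151.2000). Price 96.4892; hedge Δ=-0.5140, bond B=241.7484.
  t=2,j=0: stock 70.4512 → up 83.1324 (V=158.5986), down 45.0888 (V=194.2257). Price 168.1332; hedge Δ=-0.9365, bond B=234.1093.
  t=2,j=1: stock 129.8944 → up 153.2754 (V=154.1883), down 83.1324 (V=158.5986). Price 154.0364; hedge Δ=-0.0629, bond B=162.2037.
  t=2,j=2: stock 239.4928 → up 282.6015 (V=96.4892), down 153.2754 (V=154.1883). Price 113.5185; hedge Δ=-0.4462, bond B=220.3688.
  t=1,j=0: stock 110.0800 → up 129.8944 (V=154.0364), down 70.4512 (V=168.1332). Price 156.9052; hedge Δ=-0.2371, bond B=183.0105.
  t=1,j=1: stock 202.9600 → up 239.4928 (V=113.5185), down 129.8944 (V=154.0364). Price 125.0239; hedge Δ=-0.3697, bond B=200.0570.
  t=0,j=0: stock 172.0000 → up 202.9600 (V=125.0239), down 110.0800 (V=156.9052). Price 133.7234; hedge Δ=-0.3433, bond B=192.7629.
Self-financing check: at every node Δ·S+B equals the discounted successor values.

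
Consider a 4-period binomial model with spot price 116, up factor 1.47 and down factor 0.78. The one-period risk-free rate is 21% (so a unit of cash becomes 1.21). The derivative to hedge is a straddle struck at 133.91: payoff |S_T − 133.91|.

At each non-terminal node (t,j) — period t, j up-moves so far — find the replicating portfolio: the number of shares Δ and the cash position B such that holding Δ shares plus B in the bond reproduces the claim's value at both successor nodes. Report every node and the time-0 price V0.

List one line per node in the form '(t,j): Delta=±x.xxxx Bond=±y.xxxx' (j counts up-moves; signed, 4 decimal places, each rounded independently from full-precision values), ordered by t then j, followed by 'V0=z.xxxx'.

Risk-neutral probability p* = (R−d)/(u−d) = (1.21−0.78)/(1.47−0.78) = 0.6232.
Payoff layer (t=4): V(4,0)=90.9725, V(4,1)=52.9894, V(4,2)=18.5942, V(4,3)=153.5018, V(4,4)=407.7507
(3,0): S=55.0480. Δ = (V_up−V_dn)/(S_up−S_dn) = (52.9894−90.9725)/(80.9206−42.9375) = -1.0000. V = [p*·52.9894 + (1−p*)·90.9725]/1.21 = 55.6214. B = V − Δ·S = 110.6694.
(3,1): S=103.7444. Δ = (V_up−V_dn)/(S_up−S_dn) = (18.5942−52.9894)/(152.5042−80.9206) = -0.4805. V = [p*·18.5942 + (1−p*)·52.9894]/1.21 = 26.0783. B = V − Δ·S = 75.9264.
(3,2): S=195.5182. Δ = (V_up−V_dn)/(S_up−S_dn) = (153.5018−18.5942)/(287.4118−152.5042) = 1.0000. V = [p*·153.5018 + (1−p*)·18.5942]/1.21 = 84.8488. B = V − Δ·S = -110.6694.
(3,3): S=368.4767. Δ = (V_up−V_dn)/(S_up−S_dn) = (407.7507−153.5018)/(541.6607−287.4118) = 1.0000. V = [p*·407.7507 + (1−p*)·153.5018]/1.21 = 257.8072. B = V − Δ·S = -110.6694.
(2,0): S=70.5744. Δ = (V_up−V_dn)/(S_up−S_dn) = (26.0783−55.6214)/(103.7444−55.0480) = -0.6067. V = [p*·26.0783 + (1−p*)·55.6214]/1.21 = 30.7525. B = V − Δ·S = 73.5686.
(2,1): S=133.0056. Δ = (V_up−V_dn)/(S_up−S_dn) = (84.8488−26.0783)/(195.5182−103.7444) = 0.6404. V = [p*·84.8488 + (1−p*)·26.0783]/1.21 = 51.8210. B = V − Δ·S = -33.3537.
(2,2): S=250.6644. Δ = (V_up−V_dn)/(S_up−S_dn) = (257.8072−84.8488)/(368.4767−195.5182) = 1.0000. V = [p*·257.8072 + (1−p*)·84.8488]/1.21 = 159.2021. B = V − Δ·S = -91.4623.
(1,0): S=90.4800. Δ = (V_up−V_dn)/(S_up−S_dn) = (51.8210−30.7525)/(133.0056−70.5744) = 0.3375. V = [p*·51.8210 + (1−p*)·30.7525]/1.21 = 36.2662. B = V − Δ·S = 5.7321.
(1,1): S=170.5200. Δ = (V_up−V_dn)/(S_up−S_dn) = (159.2021−51.8210)/(250.6644−133.0056) = 0.9126. V = [p*·159.2021 + (1−p*)·51.8210]/1.21 = 98.1319. B = V − Δ·S = -57.4928.
(0,0): S=116.0000. Δ = (V_up−V_dn)/(S_up−S_dn) = (98.1319−36.2662)/(170.5200−90.4800) = 0.7729. V = [p*·98.1319 + (1−p*)·36.2662]/1.21 = 61.8349. B = V − Δ·S = -27.8256.
The time-0 hedge costs 61.8349, which is the no-arbitrage price.

(0,0): Delta=0.7729 Bond=-27.8256
(1,0): Delta=0.3375 Bond=5.7321
(1,1): Delta=0.9126 Bond=-57.4928
(2,0): Delta=-0.6067 Bond=73.5686
(2,1): Delta=0.6404 Bond=-33.3537
(2,2): Delta=1.0000 Bond=-91.4623
(3,0): Delta=-1.0000 Bond=110.6694
(3,1): Delta=-0.4805 Bond=75.9264
(3,2): Delta=1.0000 Bond=-110.6694
(3,3): Delta=1.0000 Bond=-110.6694
V0=61.8349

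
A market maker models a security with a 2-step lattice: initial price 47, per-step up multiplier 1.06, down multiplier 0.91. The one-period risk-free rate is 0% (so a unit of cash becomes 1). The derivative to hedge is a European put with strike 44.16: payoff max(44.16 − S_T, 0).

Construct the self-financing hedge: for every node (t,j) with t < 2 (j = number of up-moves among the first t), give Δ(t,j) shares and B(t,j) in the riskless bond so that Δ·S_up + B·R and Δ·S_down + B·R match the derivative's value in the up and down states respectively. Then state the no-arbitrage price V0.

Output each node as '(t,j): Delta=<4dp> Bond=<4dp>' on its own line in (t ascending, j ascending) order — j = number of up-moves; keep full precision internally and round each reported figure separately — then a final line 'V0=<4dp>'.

(0,0): Delta=-0.2973 Bond=14.8098
(1,0): Delta=-0.8167 Bond=37.0244
(1,1): Delta=0.0000 Bond=0.0000
V0=0.8383

Risk-neutral probability p* = (R−d)/(u−d) = (1−0.91)/(1.06−0.91) = 0.6000.
Terminal values V(2,·): V(2,0)=5.2393, V(2,1)=0.0000, V(2,2)=0.0000
Node (1,0) S=42.7700: V=(p*·0.0000+(1−p*)·5.2393)/1=2.0957; Δ=(0.0000−5.2393)/(45.3362−38.9207)=-0.8167; B=V−Δ·S=37.0244
Node (1,1) S=49.8200: V=(p*·0.0000+(1−p*)·0.0000)/1=0.0000; Δ=(0.0000−0.0000)/(52.8092−45.3362)=0.0000; B=V−Δ·S=0.0000
Node (0,0) S=47.0000: V=(p*·0.0000+(1−p*)·2.0957)/1=0.8383; Δ=(0.0000−2.0957)/(49.8200−42.7700)=-0.2973; B=V−Δ·S=14.8098
Check: Δ(0,0)·S0 + B(0,0) = 0.8383 = V0.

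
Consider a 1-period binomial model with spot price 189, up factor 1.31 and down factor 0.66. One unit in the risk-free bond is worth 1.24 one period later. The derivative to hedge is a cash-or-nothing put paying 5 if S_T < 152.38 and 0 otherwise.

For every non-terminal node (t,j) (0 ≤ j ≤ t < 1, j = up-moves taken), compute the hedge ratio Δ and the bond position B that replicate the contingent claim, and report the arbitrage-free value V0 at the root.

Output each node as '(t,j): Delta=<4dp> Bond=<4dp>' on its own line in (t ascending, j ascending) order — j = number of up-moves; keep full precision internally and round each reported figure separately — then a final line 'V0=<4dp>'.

(0,0): Delta=-0.0407 Bond=8.1266
V0=0.4342

No-arbitrage ⇒ martingale measure with p* = (R−d)/(u−d) = 0.8923.
Payoff layer (t=1): V(1,0)=5.0000, V(1,1)=0.0000
  t=0,j=0: stock 189.0000 → up 247.5900 (V=0.0000), down 124.7400 (V=5.0000). Price 0.4342; hedge Δ=-0.0407, bond B=8.1266.
Self-financing check: at every node Δ·S+B equals the discounted successor values.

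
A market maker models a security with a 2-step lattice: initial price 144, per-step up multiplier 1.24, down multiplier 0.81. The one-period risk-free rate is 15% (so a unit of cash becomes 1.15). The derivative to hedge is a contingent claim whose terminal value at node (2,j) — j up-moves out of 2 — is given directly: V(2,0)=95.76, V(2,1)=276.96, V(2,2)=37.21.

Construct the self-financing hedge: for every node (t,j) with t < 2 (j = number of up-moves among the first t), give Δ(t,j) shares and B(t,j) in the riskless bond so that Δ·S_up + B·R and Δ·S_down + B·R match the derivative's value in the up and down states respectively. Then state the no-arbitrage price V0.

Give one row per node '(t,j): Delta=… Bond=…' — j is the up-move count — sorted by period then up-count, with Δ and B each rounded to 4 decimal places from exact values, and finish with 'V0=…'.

(0,0): Delta=-2.1296 Bond=396.7408
(1,0): Delta=3.6128 Bond=-213.5393
(1,1): Delta=-3.1225 Bond=633.5496
V0=90.0792

Under the risk-neutral measure, an up-move has probability p* = (R−d)/(u−d) = 0.7907 and values discount at R = 1.15.
Terminal payoffs: V(2,0)=95.7600, V(2,1)=276.9600, V(2,2)=37.2100
Node (1,0) S=116.6400: V=(p*·276.9600+(1−p*)·95.7600)/1.15=207.8560; Δ=(276.9600−95.7600)/(144.6336−94.4784)=3.6128; B=V−Δ·S=-213.5393
Node (1,1) S=178.5600: V=(p*·37.2100+(1−p*)·276.9600)/1.15=75.9915; Δ=(37.2100−276.9600)/(221.4144−144.6336)=-3.1225; B=V−Δ·S=633.5496
Node (0,0) S=144.0000: V=(p*·75.9915+(1−p*)·207.8560)/1.15=90.0792; Δ=(75.9915−207.8560)/(178.5600−116.6400)=-2.1296; B=V−Δ·S=396.7408
Each (Δ,B) replicates both successor values, so the strategy is self-financing and V0 is arbitrage-free.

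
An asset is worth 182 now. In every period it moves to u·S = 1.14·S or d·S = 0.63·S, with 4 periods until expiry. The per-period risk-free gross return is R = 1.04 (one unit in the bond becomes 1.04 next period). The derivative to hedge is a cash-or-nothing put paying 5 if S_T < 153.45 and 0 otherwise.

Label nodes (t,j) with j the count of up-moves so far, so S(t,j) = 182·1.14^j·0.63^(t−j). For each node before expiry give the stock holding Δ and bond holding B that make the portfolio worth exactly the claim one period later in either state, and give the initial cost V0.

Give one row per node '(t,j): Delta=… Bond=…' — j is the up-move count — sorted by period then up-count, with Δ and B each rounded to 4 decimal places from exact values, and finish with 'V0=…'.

Under the risk-neutral measure, an up-move has probability p* = (R−d)/(u−d) = 0.8039 and values discount at R = 1.04.
Terminal values V(4,·): V(4,0)=5.0000, V(4,1)=5.0000, V(4,2)=5.0000, V(4,3)=0.0000, V(4,4)=0.0000
(3,0): S=45.5086. Δ = (V_up−V_dn)/(S_up−S_dn) = (5.0000−5.0000)/(51.8798−28.6704) = 0.0000. V = [p*·5.0000 + (1−p*)·5.0000]/1.04 = 4.8077. B = V − Δ·S = 4.8077.
(3,1): S=82.3488. Δ = (V_up−V_dn)/(S_up−S_dn) = (5.0000−5.0000)/(93.8776−51.8798) = 0.0000. V = [p*·5.0000 + (1−p*)·5.0000]/1.04 = 4.8077. B = V − Δ·S = 4.8077.
(3,2): S=149.0121. Δ = (V_up−V_dn)/(S_up−S_dn) = (0.0000−5.0000)/(169.8738−93.8776) = -0.0658. V = [p*·0.0000 + (1−p*)·5.0000]/1.04 = 0.9427. B = V − Δ·S = 10.7466.
(3,3): S=269.6410. Δ = (V_up−V_dn)/(S_up−S_dn) = (0.0000−0.0000)/(307.3907−169.8738) = 0.0000. V = [p*·0.0000 + (1−p*)·0.0000]/1.04 = 0.0000. B = V − Δ·S = 0.0000.
(2,0): S=72.2358. Δ = (V_up−V_dn)/(S_up−S_dn) = (4.8077−4.8077)/(82.3488−45.5086) = 0.0000. V = [p*·4.8077 + (1−p*)·4.8077]/1.04 = 4.6228. B = V − Δ·S = 4.6228.
(2,1): S=130.7124. Δ = (V_up−V_dn)/(S_up−S_dn) = (0.9427−4.8077)/(149.0121−82.3488) = -0.0580. V = [p*·0.9427 + (1−p*)·4.8077]/1.04 = 1.6351. B = V − Δ·S = 9.2136.
(2,2): S=236.5272. Δ = (V_up−V_dn)/(S_up−S_dn) = (0.0000−0.9427)/(269.6410−149.0121) = -0.0078. V = [p*·0.0000 + (1−p*)·0.9427]/1.04 = 0.1777. B = V − Δ·S = 2.0261.
(1,0): S=114.6600. Δ = (V_up−V_dn)/(S_up−S_dn) = (1.6351−4.6228)/(130.7124−72.2358) = -0.0511. V = [p*·1.6351 + (1−p*)·4.6228]/1.04 = 2.1355. B = V − Δ·S = 7.9937.
(1,1): S=207.4800. Δ = (V_up−V_dn)/(S_up−S_dn) = (0.1777−1.6351)/(236.5272−130.7124) = -0.0138. V = [p*·0.1777 + (1−p*)·1.6351]/1.04 = 0.4457. B = V − Δ·S = 3.3033.
(0,0): S=182.0000. Δ = (V_up−V_dn)/(S_up−S_dn) = (0.4457−2.1355)/(207.4800−114.6600) = -0.0182. V = [p*·0.4457 + (1−p*)·2.1355]/1.04 = 0.7471. B = V − Δ·S = 4.0606.
Self-financing check: at every node Δ·S+B equals the discounted successor values.

(0,0): Delta=-0.0182 Bond=4.0606
(1,0): Delta=-0.0511 Bond=7.9937
(1,1): Delta=-0.0138 Bond=3.3033
(2,0): Delta=0.0000 Bond=4.6228
(2,1): Delta=-0.0580 Bond=9.2136
(2,2): Delta=-0.0078 Bond=2.0261
(3,0): Delta=0.0000 Bond=4.8077
(3,1): Delta=0.0000 Bond=4.8077
(3,2): Delta=-0.0658 Bond=10.7466
(3,3): Delta=0.0000 Bond=0.0000
V0=0.7471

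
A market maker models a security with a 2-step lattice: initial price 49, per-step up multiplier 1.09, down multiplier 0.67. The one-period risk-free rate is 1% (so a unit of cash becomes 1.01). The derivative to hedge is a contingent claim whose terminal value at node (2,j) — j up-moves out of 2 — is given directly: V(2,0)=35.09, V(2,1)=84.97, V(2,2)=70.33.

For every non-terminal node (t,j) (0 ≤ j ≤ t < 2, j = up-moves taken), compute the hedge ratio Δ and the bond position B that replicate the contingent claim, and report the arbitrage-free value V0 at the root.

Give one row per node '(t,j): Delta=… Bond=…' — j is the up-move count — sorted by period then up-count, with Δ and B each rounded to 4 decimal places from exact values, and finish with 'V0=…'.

(0,0): Delta=-0.1131 Bond=77.6577
(1,0): Delta=3.6175 Bond=-44.0401
(1,1): Delta=-0.6526 Bond=107.2518
V0=72.1167

Since d<R<u, set p* = (R−d)/(u−d) = 0.8095; price each node as the discounted p*-expectation of its children.
Terminal payoffs: V(2,0)=35.0900, V(2,1)=84.9700, V(2,2)=70.3300
  t=1,j=0: stock 32.8300 → up 35.7847 (V=84.9700), down 21.9961 (V=35.0900). Price 74.7218; hedge Δ=3.6175, bond B=-44.0401.
  t=1,j=1: stock 53.4100 → up 58.2169 (V=70.3300), down 35.7847 (V=84.9700). Price 72.3946; hedge Δ=-0.6526, bond B=107.2518.
  t=0,j=0: stock 49.0000 → up 53.4100 (V=72.3946), down 32.8300 (V=74.7218). Price 72.1167; hedge Δ=-0.1131, bond B=77.6577.
The time-0 hedge costs 72.1167, which is the no-arbitrage price.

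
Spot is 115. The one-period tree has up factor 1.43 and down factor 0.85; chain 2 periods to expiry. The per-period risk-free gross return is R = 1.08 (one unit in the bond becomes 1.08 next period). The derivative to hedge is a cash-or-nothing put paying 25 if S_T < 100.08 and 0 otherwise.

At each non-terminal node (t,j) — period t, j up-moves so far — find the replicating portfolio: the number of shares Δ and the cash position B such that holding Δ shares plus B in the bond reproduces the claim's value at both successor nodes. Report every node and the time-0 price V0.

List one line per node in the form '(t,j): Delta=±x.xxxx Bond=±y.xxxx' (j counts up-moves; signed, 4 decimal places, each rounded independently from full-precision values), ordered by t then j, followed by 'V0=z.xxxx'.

Under the risk-neutral measure, an up-move has probability p* = (R−d)/(u−d) = 0.3966 and values discount at R = 1.08.
Payoff layer (t=2): V(2,0)=25.0000, V(2,1)=0.0000, V(2,2)=0.0000
(1,0): S=97.7500. Δ = (V_up−V_dn)/(S_up−S_dn) = (0.0000−25.0000)/(139.7825−83.0875) = -0.4410. V = [p*·0.0000 + (1−p*)·25.0000]/1.08 = 13.9687. B = V − Δ·S = 57.0722.
(1,1): S=164.4500. Δ = (V_up−V_dn)/(S_up−S_dn) = (0.0000−0.0000)/(235.1635−139.7825) = 0.0000. V = [p*·0.0000 + (1−p*)·0.0000]/1.08 = 0.0000. B = V − Δ·S = 0.0000.
(0,0): S=115.0000. Δ = (V_up−V_dn)/(S_up−S_dn) = (0.0000−13.9687)/(164.4500−97.7500) = -0.2094. V = [p*·0.0000 + (1−p*)·13.9687]/1.08 = 7.8050. B = V − Δ·S = 31.8890.
The time-0 hedge costs 7.8050, which is the no-arbitrage price.

(0,0): Delta=-0.2094 Bond=31.8890
(1,0): Delta=-0.4410 Bond=57.0722
(1,1): Delta=0.0000 Bond=0.0000
V0=7.8050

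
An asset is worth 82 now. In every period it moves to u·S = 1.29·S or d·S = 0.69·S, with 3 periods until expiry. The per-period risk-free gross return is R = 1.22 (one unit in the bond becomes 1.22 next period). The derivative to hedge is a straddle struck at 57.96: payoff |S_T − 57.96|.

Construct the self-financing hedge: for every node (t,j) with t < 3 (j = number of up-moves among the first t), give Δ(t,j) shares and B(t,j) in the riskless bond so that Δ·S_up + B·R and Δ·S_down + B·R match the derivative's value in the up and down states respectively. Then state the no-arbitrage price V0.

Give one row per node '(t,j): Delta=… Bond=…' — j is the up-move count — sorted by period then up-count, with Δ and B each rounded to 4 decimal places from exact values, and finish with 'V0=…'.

Since d<R<u, set p* = (R−d)/(u−d) = 0.8833; price each node as the discounted p*-expectation of its children.
Payoff layer (t=3): V(3,0)=31.0223, V(3,1)=7.5981, V(3,2)=36.1948, V(3,3)=118.0685
  t=2,j=0: stock 39.0402 → up 50.3619 (V=7.5981), down 26.9377 (V=31.0223). Price 8.4680; hedge Δ=-1.0000, bond B=47.5082.
  t=2,j=1: stock 72.9882 → up 94.1548 (V=36.1948), down 50.3619 (V=7.5981). Price 26.9332; hedge Δ=0.6530, bond B=-20.7279.
  t=2,j=2: stock 136.4562 → up 176.0285 (V=118.0685), down 94.1548 (V=36.1948). Price 88.9480; hedge Δ=1.0000, bond B=-47.5082.
  t=1,j=0: stock 56.5800 → up 72.9882 (V=26.9332), down 39.0402 (V=8.4680). Price 20.3106; hedge Δ=0.5439, bond B=-10.4647.
  t=1,j=1: stock 105.7800 → up 136.4562 (V=88.9480), down 72.9882 (V=26.9332). Price 66.9778; hedge Δ=0.9771, bond B=-36.3802.
  t=0,j=0: stock 82.0000 → up 105.7800 (V=66.9778), down 56.5800 (V=20.3106). Price 50.4371; hedge Δ=0.9485, bond B=-27.3416.
Check: Δ(0,0)·S0 + B(0,0) = 50.4371 = V0.

(0,0): Delta=0.9485 Bond=-27.3416
(1,0): Delta=0.5439 Bond=-10.4647
(1,1): Delta=0.9771 Bond=-36.3802
(2,0): Delta=-1.0000 Bond=47.5082
(2,1): Delta=0.6530 Bond=-20.7279
(2,2): Delta=1.0000 Bond=-47.5082
V0=50.4371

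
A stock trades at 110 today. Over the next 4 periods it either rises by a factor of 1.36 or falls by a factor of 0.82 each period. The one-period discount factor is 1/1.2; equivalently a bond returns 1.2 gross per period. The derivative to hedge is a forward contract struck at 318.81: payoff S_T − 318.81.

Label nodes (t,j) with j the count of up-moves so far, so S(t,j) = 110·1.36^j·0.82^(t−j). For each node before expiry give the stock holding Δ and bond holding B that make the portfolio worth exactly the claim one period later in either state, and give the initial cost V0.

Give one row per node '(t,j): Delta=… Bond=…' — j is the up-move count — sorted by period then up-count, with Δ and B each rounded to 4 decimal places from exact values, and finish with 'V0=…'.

(0,0): Delta=1.0000 Bond=-153.7471
(1,0): Delta=1.0000 Bond=-184.4965
(1,1): Delta=1.0000 Bond=-184.4965
(2,0): Delta=1.0000 Bond=-221.3958
(2,1): Delta=1.0000 Bond=-221.3958
(2,2): Delta=1.0000 Bond=-221.3958
(3,0): Delta=1.0000 Bond=-265.6750
(3,1): Delta=1.0000 Bond=-265.6750
(3,2): Delta=1.0000 Bond=-265.6750
(3,3): Delta=1.0000 Bond=-265.6750
V0=-43.7471

Since d<R<u, set p* = (R−d)/(u−d) = 0.7037; price each node as the discounted p*-expectation of its children.
Terminal values V(4,·): V(4,0)=-269.0766, V(4,1)=-236.3253, V(4,2)=-182.0062, V(4,3)=-91.9159, V(4,4)=57.5022
  t=3,j=0: stock 60.6505 → up 82.4847 (V=-236.3253), down 49.7334 (V=-269.0766). Price -205.0245; hedge Δ=1.0000, bond B=-265.6750.
  t=3,j=1: stock 100.5910 → up 136.8038 (V=-182.0062), down 82.4847 (V=-236.3253). Price -165.0840; hedge Δ=1.0000, bond B=-265.6750.
  t=3,j=2: stock 166.8339 → up 226.8941 (V=-91.9159), down 136.8038 (V=-182.0062). Price -98.8411; hedge Δ=1.0000, bond B=-265.6750.
  t=3,j=3: stock 276.7002 → up 376.3122 (V=57.5022), down 226.8941 (V=-91.9159). Price 11.0252; hedge Δ=1.0000, bond B=-265.6750.
  t=2,j=0: stock 73.9640 → up 100.5910 (V=-165.0840), down 60.6505 (V=-205.0245). Price -147.4318; hedge Δ=1.0000, bond B=-221.3958.
  t=2,j=1: stock 122.6720 → up 166.8339 (V=-98.8411), down 100.5910 (V=-165.0840). Price -98.7238; hedge Δ=1.0000, bond B=-221.3958.
  t=2,j=2: stock 203.4560 → up 276.7002 (V=11.0252), down 166.8339 (V=-98.8411). Price -17.9398; hedge Δ=1.0000, bond B=-221.3958.
  t=1,j=0: stock 90.2000 → up 122.6720 (V=-98.7238), down 73.9640 (V=-147.4318). Price -94.2965; hedge Δ=1.0000, bond B=-184.4965.
  t=1,j=1: stock 149.6000 → up 203.4560 (V=-17.9398), down 122.6720 (V=-98.7238). Price -34.8965; hedge Δ=1.0000, bond B=-184.4965.
  t=0,j=0: stock 110.0000 → up 149.6000 (V=-34.8965), down 90.2000 (V=-94.2965). Price -43.7471; hedge Δ=1.0000, bond B=-153.7471.
Check: Δ(0,0)·S0 + B(0,0) = -43.7471 = V0.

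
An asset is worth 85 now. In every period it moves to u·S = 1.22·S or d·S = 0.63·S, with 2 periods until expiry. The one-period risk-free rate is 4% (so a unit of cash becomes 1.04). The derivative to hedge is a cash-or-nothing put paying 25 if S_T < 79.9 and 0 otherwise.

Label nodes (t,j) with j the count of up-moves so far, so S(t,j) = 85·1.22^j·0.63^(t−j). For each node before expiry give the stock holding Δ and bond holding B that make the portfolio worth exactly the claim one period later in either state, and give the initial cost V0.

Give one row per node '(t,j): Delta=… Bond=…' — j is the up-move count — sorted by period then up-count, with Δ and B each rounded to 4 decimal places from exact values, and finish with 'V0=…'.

Risk-neutral probability p* = (R−d)/(u−d) = (1.04−0.63)/(1.22−0.63) = 0.6949.
Terminal payoffs: V(2,0)=25.0000, V(2,1)=25.0000, V(2,2)=0.0000
Node (1,0) S=53.5500: V=(p*·25.0000+(1−p*)·25.0000)/1.04=24.0385; Δ=(25.0000−25.0000)/(65.3310−33.7365)=0.0000; B=V−Δ·S=24.0385
Node (1,1) S=103.7000: V=(p*·0.0000+(1−p*)·25.0000)/1.04=7.3338; Δ=(0.0000−25.0000)/(126.5140−65.3310)=-0.4086; B=V−Δ·S=49.7066
Node (0,0) S=85.0000: V=(p*·7.3338+(1−p*)·24.0385)/1.04=11.9520; Δ=(7.3338−24.0385)/(103.7000−53.5500)=-0.3331; B=V−Δ·S=40.2651
The time-0 hedge costs 11.9520, which is the no-arbitrage price.

(0,0): Delta=-0.3331 Bond=40.2651
(1,0): Delta=0.0000 Bond=24.0385
(1,1): Delta=-0.4086 Bond=49.7066
V0=11.9520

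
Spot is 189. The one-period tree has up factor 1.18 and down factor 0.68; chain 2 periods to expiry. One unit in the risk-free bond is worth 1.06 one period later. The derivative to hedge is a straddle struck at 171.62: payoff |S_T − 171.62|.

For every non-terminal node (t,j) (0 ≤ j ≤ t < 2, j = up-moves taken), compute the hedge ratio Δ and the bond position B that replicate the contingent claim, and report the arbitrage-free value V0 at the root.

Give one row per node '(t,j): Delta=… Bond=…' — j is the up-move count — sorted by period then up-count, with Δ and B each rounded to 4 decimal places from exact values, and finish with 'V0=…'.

(0,0): Delta=0.3891 Bond=-15.6808
(1,0): Delta=-1.0000 Bond=161.9057
(1,1): Delta=0.6419 Bond=-72.9987
V0=57.8594

No-arbitrage ⇒ martingale measure with p* = (R−d)/(u−d) = 0.7600.
At expiry t=2: V(2,0)=84.2264, V(2,1)=19.9664, V(2,2)=91.5436
Node (1,0) S=128.5200: V=(p*·19.9664+(1−p*)·84.2264)/1.06=33.3857; Δ=(19.9664−84.2264)/(151.6536−87.3936)=-1.0000; B=V−Δ·S=161.9057
Node (1,1) S=223.0200: V=(p*·91.5436+(1−p*)·19.9664)/1.06=70.1557; Δ=(91.5436−19.9664)/(263.1636−151.6536)=0.6419; B=V−Δ·S=-72.9987
Node (0,0) S=189.0000: V=(p*·70.1557+(1−p*)·33.3857)/1.06=57.8594; Δ=(70.1557−33.3857)/(223.0200−128.5200)=0.3891; B=V−Δ·S=-15.6808
Self-financing check: at every node Δ·S+B equals the discounted successor values.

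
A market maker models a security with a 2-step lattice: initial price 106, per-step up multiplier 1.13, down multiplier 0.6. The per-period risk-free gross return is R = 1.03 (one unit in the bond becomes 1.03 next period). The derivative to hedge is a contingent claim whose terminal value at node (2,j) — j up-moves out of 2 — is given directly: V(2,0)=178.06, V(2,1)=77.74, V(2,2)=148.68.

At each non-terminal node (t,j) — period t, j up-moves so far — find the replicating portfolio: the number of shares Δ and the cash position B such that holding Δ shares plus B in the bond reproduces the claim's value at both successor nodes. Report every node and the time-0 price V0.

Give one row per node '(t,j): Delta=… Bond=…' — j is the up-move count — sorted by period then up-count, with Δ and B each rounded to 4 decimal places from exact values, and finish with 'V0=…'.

Under the risk-neutral measure, an up-move has probability p* = (R−d)/(u−d) = 0.8113 and values discount at R = 1.03.
Terminal payoffs: V(2,0)=178.0600, V(2,1)=77.7400, V(2,2)=148.6800
  t=1,j=0: stock 63.6000 → up 71.8680 (V=77.7400), down 38.1600 (V=178.0600). Price 93.8527; hedge Δ=-2.9761, bond B=283.1357.
  t=1,j=1: stock 119.7800 → up 135.3514 (V=148.6800), down 71.8680 (V=77.7400). Price 131.3545; hedge Δ=1.1175, bond B=-2.4946.
  t=0,j=0: stock 106.0000 → up 119.7800 (V=131.3545), down 63.6000 (V=93.8527). Price 120.6589; hedge Δ=0.6675, bond B=49.9009.
The time-0 hedge costs 120.6589, which is the no-arbitrage price.

(0,0): Delta=0.6675 Bond=49.9009
(1,0): Delta=-2.9761 Bond=283.1357
(1,1): Delta=1.1175 Bond=-2.4946
V0=120.6589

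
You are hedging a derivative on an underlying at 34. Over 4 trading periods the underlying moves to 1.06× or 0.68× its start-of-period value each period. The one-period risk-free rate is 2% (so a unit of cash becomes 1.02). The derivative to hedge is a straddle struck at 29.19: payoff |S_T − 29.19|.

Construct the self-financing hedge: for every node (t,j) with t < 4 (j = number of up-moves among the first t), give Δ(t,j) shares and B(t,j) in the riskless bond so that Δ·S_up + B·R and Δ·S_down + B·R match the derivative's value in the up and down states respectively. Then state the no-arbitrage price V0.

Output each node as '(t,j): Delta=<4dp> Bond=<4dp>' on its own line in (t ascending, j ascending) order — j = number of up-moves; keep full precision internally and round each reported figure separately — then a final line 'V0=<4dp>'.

(0,0): Delta=0.4350 Bond=-5.5600
(1,0): Delta=-1.0000 Bond=27.5064
(1,1): Delta=0.5433 Bond=-9.5744
(2,0): Delta=-1.0000 Bond=28.0565
(2,1): Delta=-1.0000 Bond=28.0565
(2,2): Delta=0.6598 Bond=-14.2156
(3,0): Delta=-1.0000 Bond=28.6176
(3,1): Delta=-1.0000 Bond=28.6176
(3,2): Delta=-1.0000 Bond=28.6176
(3,3): Delta=0.7851 Bond=-19.5726
V0=9.2306

Risk-neutral probability p* = (R−d)/(u−d) = (1.02−0.68)/(1.06−0.68) = 0.8947.
Payoff layer (t=4): V(4,0)=21.9203, V(4,1)=17.8579, V(4,2)=11.5252, V(4,3)=1.6537, V(4,4)=13.7342
Node (3,0) S=10.6907: V=(p*·17.8579+(1−p*)·21.9203)/1.02=17.9270; Δ=(17.8579−21.9203)/(11.3321−7.2697)=-1.0000; B=V−Δ·S=28.6176
Node (3,1) S=16.6649: V=(p*·11.5252+(1−p*)·17.8579)/1.02=11.9528; Δ=(11.5252−17.8579)/(17.6648−11.3321)=-1.0000; B=V−Δ·S=28.6176
Node (3,2) S=25.9776: V=(p*·1.6537+(1−p*)·11.5252)/1.02=2.6400; Δ=(1.6537−11.5252)/(27.5363−17.6648)=-1.0000; B=V−Δ·S=28.6176
Node (3,3) S=40.4945: V=(p*·13.7342+(1−p*)·1.6537)/1.02=12.2182; Δ=(13.7342−1.6537)/(42.9242−27.5363)=0.7851; B=V−Δ·S=-19.5726
Node (2,0) S=15.7216: V=(p*·11.9528+(1−p*)·17.9270)/1.02=12.3349; Δ=(11.9528−17.9270)/(16.6649−10.6907)=-1.0000; B=V−Δ·S=28.0565
Node (2,1) S=24.5072: V=(p*·2.6400+(1−p*)·11.9528)/1.02=3.5493; Δ=(2.6400−11.9528)/(25.9776−16.6649)=-1.0000; B=V−Δ·S=28.0565
Node (2,2) S=38.2024: V=(p*·12.2182+(1−p*)·2.6400)/1.02=10.9902; Δ=(12.2182−2.6400)/(40.4945−25.9776)=0.6598; B=V−Δ·S=-14.2156
Node (1,0) S=23.1200: V=(p*·3.5493+(1−p*)·12.3349)/1.02=4.3864; Δ=(3.5493−12.3349)/(24.5072−15.7216)=-1.0000; B=V−Δ·S=27.5064
Node (1,1) S=36.0400: V=(p*·10.9902+(1−p*)·3.5493)/1.02=10.0068; Δ=(10.9902−3.5493)/(38.2024−24.5072)=0.5433; B=V−Δ·S=-9.5744
Node (0,0) S=34.0000: V=(p*·10.0068+(1−p*)·4.3864)/1.02=9.2306; Δ=(10.0068−4.3864)/(36.0400−23.1200)=0.4350; B=V−Δ·S=-5.5600
Self-financing check: at every node Δ·S+B equals the discounted successor values.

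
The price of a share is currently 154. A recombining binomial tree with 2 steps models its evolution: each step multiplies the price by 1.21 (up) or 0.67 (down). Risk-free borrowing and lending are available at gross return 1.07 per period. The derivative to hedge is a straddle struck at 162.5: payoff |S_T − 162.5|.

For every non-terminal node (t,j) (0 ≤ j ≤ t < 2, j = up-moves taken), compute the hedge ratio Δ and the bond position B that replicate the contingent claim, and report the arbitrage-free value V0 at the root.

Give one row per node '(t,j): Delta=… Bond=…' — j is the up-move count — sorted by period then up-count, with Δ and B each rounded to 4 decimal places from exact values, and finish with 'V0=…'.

No-arbitrage ⇒ martingale measure with p* = (R−d)/(u−d) = 0.7407.
Terminal values V(2,·): V(2,0)=93.3694, V(2,1)=37.6522, V(2,2)=62.9714
  t=1,j=0: stock 103.1800 → up 124.8478 (V=37.6522), down 69.1306 (V=93.3694). Price 48.6892; hedge Δ=-1.0000, bond B=151.8692.
  t=1,j=1: stock 186.3400 → up 225.4714 (V=62.9714), down 124.8478 (V=37.6522). Price 52.7170; hedge Δ=0.2516, bond B=5.8296.
  t=0,j=0: stock 154.0000 → up 186.3400 (V=52.7170), down 103.1800 (V=48.6892). Price 48.2923; hedge Δ=0.0484, bond B=40.8333.
Each (Δ,B) replicates both successor values, so the strategy is self-financing and V0 is arbitrage-free.

(0,0): Delta=0.0484 Bond=40.8333
(1,0): Delta=-1.0000 Bond=151.8692
(1,1): Delta=0.2516 Bond=5.8296
V0=48.2923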